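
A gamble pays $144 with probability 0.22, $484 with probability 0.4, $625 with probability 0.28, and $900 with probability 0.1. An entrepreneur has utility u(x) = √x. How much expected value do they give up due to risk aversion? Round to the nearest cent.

$30.61

E[u] = 0.22·√144 + 0.4·√484 + 0.28·√625 + 0.1·√900 = 0.22·12 + 0.4·22 + 0.28·25 + 0.1·30 = 21.44
CE = (21.44)² = 459.6736
Risk premium = EV − CE = 490.28 − 459.6736 = 30.6064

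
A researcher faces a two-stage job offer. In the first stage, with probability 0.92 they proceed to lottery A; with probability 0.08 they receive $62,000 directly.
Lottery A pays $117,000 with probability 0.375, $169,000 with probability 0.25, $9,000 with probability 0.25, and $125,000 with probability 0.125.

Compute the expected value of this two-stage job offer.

EV(A) = 0.375 × 117000 + 0.25 × 169000 + 0.25 × 9000 + 0.125 × 125000 = 43875 + 42250 + 2250 + 15625 = 104000
Branch B: 62000 (certain)
Overall = 0.92 × 104000 + 0.08 × 62000 = 95680 + 4960 = 100640

$100,640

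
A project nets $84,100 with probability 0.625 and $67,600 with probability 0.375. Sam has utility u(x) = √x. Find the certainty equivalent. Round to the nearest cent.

E[u] = 0.625·√84100 + 0.375·√67600 = 0.625·290 + 0.375·260 = 278.75
CE = (278.75)² = 77701.5625

$77,701.56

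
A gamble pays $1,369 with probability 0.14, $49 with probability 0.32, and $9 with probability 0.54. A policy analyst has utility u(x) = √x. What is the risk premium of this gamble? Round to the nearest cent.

E[u] = 0.14·√1369 + 0.32·√49 + 0.54·√9 = 0.14·37 + 0.32·7 + 0.54·3 = 9.04
CE = (9.04)² = 81.7216
Risk premium = EV − CE = 212.2 − 81.7216 = 130.4784

$130.48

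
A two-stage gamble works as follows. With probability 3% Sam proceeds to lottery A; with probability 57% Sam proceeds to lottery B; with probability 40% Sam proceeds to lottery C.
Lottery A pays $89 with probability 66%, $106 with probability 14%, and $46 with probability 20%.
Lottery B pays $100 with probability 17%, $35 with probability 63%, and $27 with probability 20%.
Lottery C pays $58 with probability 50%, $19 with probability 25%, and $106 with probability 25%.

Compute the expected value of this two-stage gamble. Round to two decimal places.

$51.92

EV(A) = 0.66 × 89 + 0.14 × 106 + 0.2 × 46 = 58.74 + 14.84 + 9.2 = 82.78
EV(B) = 0.17 × 100 + 0.63 × 35 + 0.2 × 27 = 17 + 22.05 + 5.4 = 44.45
EV(C) = 0.5 × 58 + 0.25 × 19 + 0.25 × 106 = 29 + 4.75 + 26.5 = 60.25
Overall = 0.03 × 82.78 + 0.57 × 44.45 + 0.4 × 60.25 = 2.4834 + 25.3365 + 24.1 = 51.9199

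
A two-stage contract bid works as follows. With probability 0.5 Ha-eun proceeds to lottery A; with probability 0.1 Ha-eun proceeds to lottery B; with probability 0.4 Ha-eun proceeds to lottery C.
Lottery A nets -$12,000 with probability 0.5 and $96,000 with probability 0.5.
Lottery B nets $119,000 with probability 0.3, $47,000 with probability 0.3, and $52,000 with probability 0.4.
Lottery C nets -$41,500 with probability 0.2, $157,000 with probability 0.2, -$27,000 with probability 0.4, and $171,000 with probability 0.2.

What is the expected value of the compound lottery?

EV(A) = 0.5 × (-12000) + 0.5 × 96000 = -6000 + 48000 = 42000
EV(B) = 0.3 × 119000 + 0.3 × 47000 + 0.4 × 52000 = 35700 + 14100 + 20800 = 70600
EV(C) = 0.2 × (-41500) + 0.2 × 157000 + 0.4 × (-27000) + 0.2 × 171000 = -8300 + 31400 − 10800 + 34200 = 46500
Overall = 0.5 × 42000 + 0.1 × 70600 + 0.4 × 46500 = 21000 + 7060 + 18600 = 46660

$46,660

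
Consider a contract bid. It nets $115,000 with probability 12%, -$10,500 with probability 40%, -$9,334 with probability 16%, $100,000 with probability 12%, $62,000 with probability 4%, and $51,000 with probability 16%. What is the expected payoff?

$30,746.56

EV = 0.12 × 115000 + 0.4 × (-10500) + 0.16 × (-9334) + 0.12 × 100000 + 0.04 × 62000 + 0.16 × 51000 = 13800 − 4200 − 1493.44 + 12000 + 2480 + 8160 = 30746.56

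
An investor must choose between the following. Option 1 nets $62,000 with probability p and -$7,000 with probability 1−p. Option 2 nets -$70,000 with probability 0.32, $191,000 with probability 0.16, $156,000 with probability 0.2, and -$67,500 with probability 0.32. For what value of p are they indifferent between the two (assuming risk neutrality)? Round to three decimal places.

EV(Option 2) = 0.32 × (-70000) + 0.16 × 191000 + 0.2 × 156000 + 0.32 × (-67500) = -22400 + 30560 + 31200 − 21600 = 17760
p·62000 + (1−p)·(-7000) = 17760
69000p − 7000 = 17760
p = (17760 + 7000) / 69000

p = 0.359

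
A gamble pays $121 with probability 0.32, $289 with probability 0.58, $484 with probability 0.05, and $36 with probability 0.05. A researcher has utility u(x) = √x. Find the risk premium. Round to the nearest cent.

$13.89

E[u] = 0.32·√121 + 0.58·√289 + 0.05·√484 + 0.05·√36 = 0.32·11 + 0.58·17 + 0.05·22 + 0.05·6 = 14.78
CE = (14.78)² = 218.4484
Risk premium = EV − CE = 232.34 − 218.4484 = 13.8916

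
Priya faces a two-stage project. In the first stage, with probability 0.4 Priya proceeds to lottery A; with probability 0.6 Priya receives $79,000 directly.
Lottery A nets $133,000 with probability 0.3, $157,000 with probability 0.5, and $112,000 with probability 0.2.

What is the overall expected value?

$103,720

EV(A) = 0.3 × 133000 + 0.5 × 157000 + 0.2 × 112000 = 39900 + 78500 + 22400 = 140800
Branch B: 79000 (certain)
Overall = 0.4 × 140800 + 0.6 × 79000 = 56320 + 47400 = 103720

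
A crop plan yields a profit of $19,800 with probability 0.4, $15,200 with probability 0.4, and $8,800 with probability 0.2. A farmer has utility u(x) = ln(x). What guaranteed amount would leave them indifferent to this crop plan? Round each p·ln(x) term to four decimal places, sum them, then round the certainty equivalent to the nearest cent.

E[u] = 0.4·ln(19800) + 0.4·ln(15200) + 0.2·ln(8800) = 3.9574 + 3.8516 + 1.8165 = 9.6255
CE = e^9.6255 ≈ 15146.12

$15,146.12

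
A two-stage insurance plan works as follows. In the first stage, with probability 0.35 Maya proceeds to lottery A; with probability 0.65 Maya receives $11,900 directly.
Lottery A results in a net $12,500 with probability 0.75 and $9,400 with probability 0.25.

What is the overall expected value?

EV(A) = 0.75 × 12500 + 0.25 × 9400 = 9375 + 2350 = 11725
Branch B: 11900 (certain)
Overall = 0.35 × 11725 + 0.65 × 11900 = 4103.75 + 7735 = 11838.75

$11,838.75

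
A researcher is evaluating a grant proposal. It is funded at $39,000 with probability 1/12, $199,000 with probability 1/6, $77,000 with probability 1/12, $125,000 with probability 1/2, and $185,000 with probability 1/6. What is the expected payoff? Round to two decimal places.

EV = 1/12 × 39000 + 1/6 × 199000 + 1/12 × 77000 + 1/2 × 125000 + 1/6 × 185000 = 3250 + 33166.6667 + 6416.6667 + 62500 + 30833.3333 = 136166.6667

$136,166.67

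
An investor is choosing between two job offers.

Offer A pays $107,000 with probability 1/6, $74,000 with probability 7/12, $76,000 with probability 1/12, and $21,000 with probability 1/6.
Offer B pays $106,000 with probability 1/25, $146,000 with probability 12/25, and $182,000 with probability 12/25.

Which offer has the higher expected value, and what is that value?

Offer B ($161,680)

Offer A = 1/6 × 107000 + 7/12 × 74000 + 1/12 × 76000 + 1/6 × 21000 = 17833.3333 + 43166.6667 + 6333.3333 + 3500 = 70833.3333
Offer B = 1/25 × 106000 + 12/25 × 146000 + 12/25 × 182000 = 4240 + 70080 + 87360 = 161680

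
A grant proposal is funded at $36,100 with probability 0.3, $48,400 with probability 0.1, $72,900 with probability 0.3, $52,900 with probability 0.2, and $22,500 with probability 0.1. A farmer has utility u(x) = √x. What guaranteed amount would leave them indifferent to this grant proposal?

$48,841

E[u] = 0.3·√36100 + 0.1·√48400 + 0.3·√72900 + 0.2·√52900 + 0.1·√22500 = 0.3·190 + 0.1·220 + 0.3·270 + 0.2·230 + 0.1·150 = 221
CE = (221)² = 48841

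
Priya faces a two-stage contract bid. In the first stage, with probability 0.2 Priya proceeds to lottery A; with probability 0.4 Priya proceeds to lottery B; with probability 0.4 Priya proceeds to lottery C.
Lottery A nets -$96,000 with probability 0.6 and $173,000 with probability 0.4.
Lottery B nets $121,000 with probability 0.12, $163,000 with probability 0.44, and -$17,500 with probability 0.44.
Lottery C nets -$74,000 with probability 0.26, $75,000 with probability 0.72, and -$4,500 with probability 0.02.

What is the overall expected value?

EV(A) = 0.6 × (-96000) + 0.4 × 173000 = -57600 + 69200 = 11600
EV(B) = 0.12 × 121000 + 0.44 × 163000 + 0.44 × (-17500) = 14520 + 71720 − 7700 = 78540
EV(C) = 0.26 × (-74000) + 0.72 × 75000 + 0.02 × (-4500) = -19240 + 54000 − 90 = 34670
Overall = 0.2 × 11600 + 0.4 × 78540 + 0.4 × 34670 = 2320 + 31416 + 13868 = 47604

$47,604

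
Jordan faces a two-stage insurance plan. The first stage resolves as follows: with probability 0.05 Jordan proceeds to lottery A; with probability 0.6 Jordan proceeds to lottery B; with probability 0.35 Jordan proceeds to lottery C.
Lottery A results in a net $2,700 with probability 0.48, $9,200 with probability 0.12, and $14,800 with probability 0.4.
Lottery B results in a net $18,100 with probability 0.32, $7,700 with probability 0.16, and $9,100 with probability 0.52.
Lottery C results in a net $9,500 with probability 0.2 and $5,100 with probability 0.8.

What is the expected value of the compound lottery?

$9,562.60

EV(A) = 0.48 × 2700 + 0.12 × 9200 + 0.4 × 14800 = 1296 + 1104 + 5920 = 8320
EV(B) = 0.32 × 18100 + 0.16 × 7700 + 0.52 × 9100 = 5792 + 1232 + 4732 = 11756
EV(C) = 0.2 × 9500 + 0.8 × 5100 = 1900 + 4080 = 5980
Overall = 0.05 × 8320 + 0.6 × 11756 + 0.35 × 5980 = 416 + 7053.6 + 2093 = 9562.6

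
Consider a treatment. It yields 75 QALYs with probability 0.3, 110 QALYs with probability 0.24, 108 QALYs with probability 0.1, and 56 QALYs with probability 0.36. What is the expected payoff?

79.86 QALYs

EV = 0.3 × 75 + 0.24 × 110 + 0.1 × 108 + 0.36 × 56 = 22.5 + 26.4 + 10.8 + 20.16 = 79.86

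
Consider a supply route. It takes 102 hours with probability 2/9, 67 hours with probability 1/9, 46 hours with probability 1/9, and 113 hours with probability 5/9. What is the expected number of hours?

EV = 2/9 × 102 + 1/9 × 67 + 1/9 × 46 + 5/9 × 113 = 22.6667 + 7.4444 + 5.1111 + 62.7778 = 98

98 hours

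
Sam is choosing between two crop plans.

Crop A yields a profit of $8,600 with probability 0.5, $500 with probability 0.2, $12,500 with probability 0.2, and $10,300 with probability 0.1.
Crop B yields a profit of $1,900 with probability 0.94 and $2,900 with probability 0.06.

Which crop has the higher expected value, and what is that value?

Crop A = 0.5 × 8600 + 0.2 × 500 + 0.2 × 12500 + 0.1 × 10300 = 4300 + 100 + 2500 + 1030 = 7930
Crop B = 0.94 × 1900 + 0.06 × 2900 = 1786 + 174 = 1960

Crop A ($7,930)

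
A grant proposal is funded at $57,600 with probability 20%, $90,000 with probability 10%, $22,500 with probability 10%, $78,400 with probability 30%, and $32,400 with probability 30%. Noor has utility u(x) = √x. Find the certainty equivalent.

E[u] = 0.2·√57600 + 0.1·√90000 + 0.1·√22500 + 0.3·√78400 + 0.3·√32400 = 0.2·240 + 0.1·300 + 0.1·150 + 0.3·280 + 0.3·180 = 231
CE = (231)² = 53361

$53,361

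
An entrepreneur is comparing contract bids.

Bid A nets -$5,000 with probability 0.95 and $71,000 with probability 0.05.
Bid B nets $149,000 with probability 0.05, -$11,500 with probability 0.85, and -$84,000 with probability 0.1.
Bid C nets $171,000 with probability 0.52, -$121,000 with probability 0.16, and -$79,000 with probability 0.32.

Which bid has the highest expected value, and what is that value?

Bid C ($44,280)

Bid A = 0.95 × (-5000) + 0.05 × 71000 = -4750 + 3550 = -1200
Bid B = 0.05 × 149000 + 0.85 × (-11500) + 0.1 × (-84000) = 7450 − 9775 − 8400 = -10725
Bid C = 0.52 × 171000 + 0.16 × (-121000) + 0.32 × (-79000) = 88920 − 19360 − 25280 = 44280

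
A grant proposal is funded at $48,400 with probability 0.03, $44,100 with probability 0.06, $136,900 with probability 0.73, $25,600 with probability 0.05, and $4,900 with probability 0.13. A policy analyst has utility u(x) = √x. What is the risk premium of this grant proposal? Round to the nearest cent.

$12,071.04

E[u] = 0.03·√48400 + 0.06·√44100 + 0.73·√136900 + 0.05·√25600 + 0.13·√4900 = 0.03·220 + 0.06·210 + 0.73·370 + 0.05·160 + 0.13·70 = 306.4
CE = (306.4)² = 93880.96
Risk premium = EV − CE = 105952 − 93880.96 = 12071.04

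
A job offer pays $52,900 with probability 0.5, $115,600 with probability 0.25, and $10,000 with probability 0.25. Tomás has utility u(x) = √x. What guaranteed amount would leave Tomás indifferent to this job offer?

$50,625

E[u] = 0.5·√52900 + 0.25·√115600 + 0.25·√10000 = 0.5·230 + 0.25·340 + 0.25·100 = 225
CE = (225)² = 50625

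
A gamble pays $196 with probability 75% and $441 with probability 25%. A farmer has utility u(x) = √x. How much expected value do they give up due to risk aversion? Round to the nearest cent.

E[u] = 0.75·√196 + 0.25·√441 = 0.75·14 + 0.25·21 = 15.75
CE = (15.75)² = 248.0625
Risk premium = EV − CE = 257.25 − 248.0625 = 9.1875

$9.19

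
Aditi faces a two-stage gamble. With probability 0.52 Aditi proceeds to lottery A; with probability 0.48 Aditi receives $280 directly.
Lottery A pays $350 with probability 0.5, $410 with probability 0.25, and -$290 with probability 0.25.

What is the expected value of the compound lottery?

EV(A) = 0.5 × 350 + 0.25 × 410 + 0.25 × (-290) = 175 + 102.5 − 72.5 = 205
Branch B: 280 (certain)
Overall = 0.52 × 205 + 0.48 × 280 = 106.6 + 134.4 = 241

$241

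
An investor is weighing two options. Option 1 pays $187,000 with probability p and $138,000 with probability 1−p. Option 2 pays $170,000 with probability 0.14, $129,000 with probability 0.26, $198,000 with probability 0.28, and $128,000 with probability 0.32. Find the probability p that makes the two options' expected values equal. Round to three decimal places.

EV(Option 2) = 0.14 × 170000 + 0.26 × 129000 + 0.28 × 198000 + 0.32 × 128000 = 23800 + 33540 + 55440 + 40960 = 153740
p·187000 + (1−p)·138000 = 153740
49000p + 138000 = 153740
p = (153740 − 138000) / 49000

p = 0.321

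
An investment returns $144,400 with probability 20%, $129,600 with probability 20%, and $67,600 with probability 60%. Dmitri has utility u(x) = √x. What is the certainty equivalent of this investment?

E[u] = 0.2·√144400 + 0.2·√129600 + 0.6·√67600 = 0.2·380 + 0.2·360 + 0.6·260 = 304
CE = (304)² = 92416

$92,416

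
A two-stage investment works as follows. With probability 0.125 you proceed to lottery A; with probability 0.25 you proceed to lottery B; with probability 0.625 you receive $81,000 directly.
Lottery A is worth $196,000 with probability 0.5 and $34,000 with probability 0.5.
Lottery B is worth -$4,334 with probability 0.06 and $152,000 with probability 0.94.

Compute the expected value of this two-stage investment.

$100,654.99

EV(A) = 0.5 × 196000 + 0.5 × 34000 = 98000 + 17000 = 115000
EV(B) = 0.06 × (-4334) + 0.94 × 152000 = -260.04 + 142880 = 142619.96
Branch C: 81000 (certain)
Overall = 0.125 × 115000 + 0.25 × 142619.96 + 0.625 × 81000 = 14375 + 35654.99 + 50625 = 100654.99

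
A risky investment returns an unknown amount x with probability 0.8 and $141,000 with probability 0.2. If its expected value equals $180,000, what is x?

0.8·x + 0.2·141000 = 180000
0.8·x = 180000 − 28200 = 151800
x = 151800 / 0.8 = 189750

x = $189,750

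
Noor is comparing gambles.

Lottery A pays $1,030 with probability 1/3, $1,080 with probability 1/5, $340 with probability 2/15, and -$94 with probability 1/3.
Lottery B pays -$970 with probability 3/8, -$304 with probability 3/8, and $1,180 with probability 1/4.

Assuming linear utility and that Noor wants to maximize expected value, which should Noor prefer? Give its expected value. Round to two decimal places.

Lottery A ($573.33)

Lottery A = 1/3 × 1030 + 1/5 × 1080 + 2/15 × 340 + 1/3 × (-94) = 343.3333 + 216 + 45.3333 − 31.3333 = 573.3333
Lottery B = 3/8 × (-970) + 3/8 × (-304) + 1/4 × 1180 = -363.75 − 114 + 295 = -182.75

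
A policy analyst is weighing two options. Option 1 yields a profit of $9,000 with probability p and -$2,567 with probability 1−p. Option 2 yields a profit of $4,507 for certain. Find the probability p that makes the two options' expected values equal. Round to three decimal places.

p = 0.612

p·9000 + (1−p)·(-2567) = 4507
11567p − 2567 = 4507
p = (4507 + 2567) / 11567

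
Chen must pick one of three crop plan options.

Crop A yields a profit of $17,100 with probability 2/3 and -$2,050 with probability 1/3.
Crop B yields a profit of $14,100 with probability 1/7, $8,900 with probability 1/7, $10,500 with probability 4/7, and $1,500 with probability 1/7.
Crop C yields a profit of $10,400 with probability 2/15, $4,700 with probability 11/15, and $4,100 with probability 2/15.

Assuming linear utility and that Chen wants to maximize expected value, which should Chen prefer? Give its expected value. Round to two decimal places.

Crop A ($10,716.67)

Crop A = 2/3 × 17100 + 1/3 × (-2050) = 11400 − 683.3333 = 10716.6667
Crop B = 1/7 × 14100 + 1/7 × 8900 + 4/7 × 10500 + 1/7 × 1500 = 2014.2857 + 1271.4286 + 6000 + 214.2857 = 9500
Crop C = 2/15 × 10400 + 11/15 × 4700 + 2/15 × 4100 = 1386.6667 + 3446.6667 + 546.6667 = 5380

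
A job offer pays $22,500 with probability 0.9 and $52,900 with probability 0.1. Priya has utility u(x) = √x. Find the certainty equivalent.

E[u] = 0.9·√22500 + 0.1·√52900 = 0.9·150 + 0.1·230 = 158
CE = (158)² = 24964

$24,964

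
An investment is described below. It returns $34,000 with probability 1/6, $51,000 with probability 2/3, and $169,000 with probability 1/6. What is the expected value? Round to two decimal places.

EV = 1/6 × 34000 + 2/3 × 51000 + 1/6 × 169000 = 5666.6667 + 34000 + 28166.6667 = 67833.3333

$67,833.33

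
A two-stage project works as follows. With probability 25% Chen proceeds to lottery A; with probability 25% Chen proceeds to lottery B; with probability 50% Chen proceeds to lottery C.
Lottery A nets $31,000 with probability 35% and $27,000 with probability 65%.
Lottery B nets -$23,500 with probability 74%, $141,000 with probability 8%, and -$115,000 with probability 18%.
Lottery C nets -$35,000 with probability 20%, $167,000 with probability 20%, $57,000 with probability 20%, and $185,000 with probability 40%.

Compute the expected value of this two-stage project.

$56,297.50

EV(A) = 0.35 × 31000 + 0.65 × 27000 = 10850 + 17550 = 28400
EV(B) = 0.74 × (-23500) + 0.08 × 141000 + 0.18 × (-115000) = -17390 + 11280 − 20700 = -26810
EV(C) = 0.2 × (-35000) + 0.2 × 167000 + 0.2 × 57000 + 0.4 × 185000 = -7000 + 33400 + 11400 + 74000 = 111800
Overall = 0.25 × 28400 + 0.25 × (-26810) + 0.5 × 111800 = 7100 − 6702.5 + 55900 = 56297.5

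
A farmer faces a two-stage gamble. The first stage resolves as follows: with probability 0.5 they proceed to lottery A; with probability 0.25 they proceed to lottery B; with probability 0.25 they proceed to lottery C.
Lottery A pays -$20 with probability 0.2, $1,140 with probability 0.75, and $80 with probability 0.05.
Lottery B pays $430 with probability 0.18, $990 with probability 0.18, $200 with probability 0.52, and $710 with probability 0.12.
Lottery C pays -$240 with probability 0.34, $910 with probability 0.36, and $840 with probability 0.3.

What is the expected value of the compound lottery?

$663.20

EV(A) = 0.2 × (-20) + 0.75 × 1140 + 0.05 × 80 = -4 + 855 + 4 = 855
EV(B) = 0.18 × 430 + 0.18 × 990 + 0.52 × 200 + 0.12 × 710 = 77.4 + 178.2 + 104 + 85.2 = 444.8
EV(C) = 0.34 × (-240) + 0.36 × 910 + 0.3 × 840 = -81.6 + 327.6 + 252 = 498
Overall = 0.5 × 855 + 0.25 × 444.8 + 0.25 × 498 = 427.5 + 111.2 + 124.5 = 663.2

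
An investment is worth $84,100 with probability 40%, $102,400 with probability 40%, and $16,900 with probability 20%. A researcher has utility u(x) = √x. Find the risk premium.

E[u] = 0.4·√84100 + 0.4·√102400 + 0.2·√16900 = 0.4·290 + 0.4·320 + 0.2·130 = 270
CE = (270)² = 72900
Risk premium = EV − CE = 77980 − 72900 = 5080

$5,080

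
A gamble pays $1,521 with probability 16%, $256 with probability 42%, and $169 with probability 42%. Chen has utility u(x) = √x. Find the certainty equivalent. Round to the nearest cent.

$339.30

E[u] = 0.16·√1521 + 0.42·√256 + 0.42·√169 = 0.16·39 + 0.42·16 + 0.42·13 = 18.42
CE = (18.42)² = 339.2964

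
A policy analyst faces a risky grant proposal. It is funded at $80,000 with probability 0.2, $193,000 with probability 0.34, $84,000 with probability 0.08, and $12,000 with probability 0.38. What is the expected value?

$92,900

EV = 0.2 × 80000 + 0.34 × 193000 + 0.08 × 84000 + 0.38 × 12000 = 16000 + 65620 + 6720 + 4560 = 92900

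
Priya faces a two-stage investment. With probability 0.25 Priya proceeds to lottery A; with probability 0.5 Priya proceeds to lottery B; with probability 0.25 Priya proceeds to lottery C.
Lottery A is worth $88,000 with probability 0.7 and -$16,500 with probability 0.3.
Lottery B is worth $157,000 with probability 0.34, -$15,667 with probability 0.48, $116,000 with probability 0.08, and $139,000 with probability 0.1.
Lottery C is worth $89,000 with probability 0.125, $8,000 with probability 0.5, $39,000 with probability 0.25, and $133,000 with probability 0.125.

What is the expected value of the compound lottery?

$59,057.42

EV(A) = 0.7 × 88000 + 0.3 × (-16500) = 61600 − 4950 = 56650
EV(B) = 0.34 × 157000 + 0.48 × (-15667) + 0.08 × 116000 + 0.1 × 139000 = 53380 − 7520.16 + 9280 + 13900 = 69039.84
EV(C) = 0.125 × 89000 + 0.5 × 8000 + 0.25 × 39000 + 0.125 × 133000 = 11125 + 4000 + 9750 + 16625 = 41500
Overall = 0.25 × 56650 + 0.5 × 69039.84 + 0.25 × 41500 = 14162.5 + 34519.92 + 10375 = 59057.42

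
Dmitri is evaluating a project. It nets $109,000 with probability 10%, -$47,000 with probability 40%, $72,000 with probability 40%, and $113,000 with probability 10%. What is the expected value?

$32,200

EV = 0.1 × 109000 + 0.4 × (-47000) + 0.4 × 72000 + 0.1 × 113000 = 10900 − 18800 + 28800 + 11300 = 32200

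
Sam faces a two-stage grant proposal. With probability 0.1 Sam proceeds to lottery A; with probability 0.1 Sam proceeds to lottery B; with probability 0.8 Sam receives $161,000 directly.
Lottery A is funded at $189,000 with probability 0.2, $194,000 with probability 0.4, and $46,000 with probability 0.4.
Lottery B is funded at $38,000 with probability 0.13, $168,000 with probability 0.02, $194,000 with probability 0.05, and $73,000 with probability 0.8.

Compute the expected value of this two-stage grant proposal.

EV(A) = 0.2 × 189000 + 0.4 × 194000 + 0.4 × 46000 = 37800 + 77600 + 18400 = 133800
EV(B) = 0.13 × 38000 + 0.02 × 168000 + 0.05 × 194000 + 0.8 × 73000 = 4940 + 3360 + 9700 + 58400 = 76400
Branch C: 161000 (certain)
Overall = 0.1 × 133800 + 0.1 × 76400 + 0.8 × 161000 = 13380 + 7640 + 128800 = 149820

$149,820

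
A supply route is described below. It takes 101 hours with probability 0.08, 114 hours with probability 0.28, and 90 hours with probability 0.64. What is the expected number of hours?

EV = 0.08 × 101 + 0.28 × 114 + 0.64 × 90 = 8.08 + 31.92 + 57.6 = 97.6

97.6 hours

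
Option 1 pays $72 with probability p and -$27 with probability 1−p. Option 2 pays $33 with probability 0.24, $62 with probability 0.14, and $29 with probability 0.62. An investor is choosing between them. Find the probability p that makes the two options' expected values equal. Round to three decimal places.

EV(Option 2) = 0.24 × 33 + 0.14 × 62 + 0.62 × 29 = 7.92 + 8.68 + 17.98 = 34.58
p·72 + (1−p)·(-27) = 34.58
99p − 27 = 34.58
p = (34.58 + 27) / 99

p = 0.622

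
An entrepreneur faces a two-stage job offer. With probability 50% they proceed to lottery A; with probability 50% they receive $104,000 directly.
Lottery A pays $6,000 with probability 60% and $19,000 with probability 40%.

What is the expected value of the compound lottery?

$57,600

EV(A) = 0.6 × 6000 + 0.4 × 19000 = 3600 + 7600 = 11200
Branch B: 104000 (certain)
Overall = 0.5 × 11200 + 0.5 × 104000 = 5600 + 52000 = 57600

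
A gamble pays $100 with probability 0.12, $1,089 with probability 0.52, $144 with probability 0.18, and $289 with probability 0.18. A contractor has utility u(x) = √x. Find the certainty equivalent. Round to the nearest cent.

E[u] = 0.12·√100 + 0.52·√1089 + 0.18·√144 + 0.18·√289 = 0.12·10 + 0.52·33 + 0.18·12 + 0.18·17 = 23.58
CE = (23.58)² = 556.0164

$556.02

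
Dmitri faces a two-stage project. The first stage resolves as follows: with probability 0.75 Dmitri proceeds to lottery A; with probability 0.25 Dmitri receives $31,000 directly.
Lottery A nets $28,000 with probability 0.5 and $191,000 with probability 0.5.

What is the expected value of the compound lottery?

EV(A) = 0.5 × 28000 + 0.5 × 191000 = 14000 + 95500 = 109500
Branch B: 31000 (certain)
Overall = 0.75 × 109500 + 0.25 × 31000 = 82125 + 7750 = 89875

$89,875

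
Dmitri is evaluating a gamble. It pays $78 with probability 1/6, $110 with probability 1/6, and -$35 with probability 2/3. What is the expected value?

EV = 1/6 × 78 + 1/6 × 110 + 2/3 × (-35) = 13 + 18.3333 − 23.3333 = 8

$8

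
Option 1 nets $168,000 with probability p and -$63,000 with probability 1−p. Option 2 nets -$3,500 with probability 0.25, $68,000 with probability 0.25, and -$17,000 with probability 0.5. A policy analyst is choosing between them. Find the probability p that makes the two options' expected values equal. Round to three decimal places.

p = 0.306

EV(Option 2) = 0.25 × (-3500) + 0.25 × 68000 + 0.5 × (-17000) = -875 + 17000 − 8500 = 7625
p·168000 + (1−p)·(-63000) = 7625
231000p − 63000 = 7625
p = (7625 + 63000) / 231000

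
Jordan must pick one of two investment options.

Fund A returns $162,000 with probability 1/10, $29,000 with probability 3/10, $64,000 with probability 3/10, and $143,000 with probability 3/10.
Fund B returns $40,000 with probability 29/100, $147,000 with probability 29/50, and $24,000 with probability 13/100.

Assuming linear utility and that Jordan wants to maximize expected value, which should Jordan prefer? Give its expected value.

Fund B ($99,980)

Fund A = 1/10 × 162000 + 3/10 × 29000 + 3/10 × 64000 + 3/10 × 143000 = 16200 + 8700 + 19200 + 42900 = 87000
Fund B = 29/100 × 40000 + 29/50 × 147000 + 13/100 × 24000 = 11600 + 85260 + 3120 = 99980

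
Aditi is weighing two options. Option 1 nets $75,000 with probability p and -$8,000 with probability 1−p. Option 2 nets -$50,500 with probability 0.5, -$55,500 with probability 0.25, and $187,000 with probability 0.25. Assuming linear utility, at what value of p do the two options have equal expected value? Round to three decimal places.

EV(Option 2) = 0.5 × (-50500) + 0.25 × (-55500) + 0.25 × 187000 = -25250 − 13875 + 46750 = 7625
p·75000 + (1−p)·(-8000) = 7625
83000p − 8000 = 7625
p = (7625 + 8000) / 83000

p = 0.188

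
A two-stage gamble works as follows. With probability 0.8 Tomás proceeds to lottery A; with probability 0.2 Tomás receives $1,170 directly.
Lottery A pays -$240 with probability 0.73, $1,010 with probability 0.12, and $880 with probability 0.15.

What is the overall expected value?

EV(A) = 0.73 × (-240) + 0.12 × 1010 + 0.15 × 880 = -175.2 + 121.2 + 132 = 78
Branch B: 1170 (certain)
Overall = 0.8 × 78 + 0.2 × 1170 = 62.4 + 234 = 296.4

$296.40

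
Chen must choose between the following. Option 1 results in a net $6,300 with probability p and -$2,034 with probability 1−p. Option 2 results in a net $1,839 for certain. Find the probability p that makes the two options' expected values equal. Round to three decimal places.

p = 0.465

p·6300 + (1−p)·(-2034) = 1839
8334p − 2034 = 1839
p = (1839 + 2034) / 8334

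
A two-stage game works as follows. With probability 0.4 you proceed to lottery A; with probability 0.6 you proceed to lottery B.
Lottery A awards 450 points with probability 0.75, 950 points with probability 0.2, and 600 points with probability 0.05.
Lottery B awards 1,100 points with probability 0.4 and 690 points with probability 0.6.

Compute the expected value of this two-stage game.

EV(A) = 0.75 × 450 + 0.2 × 950 + 0.05 × 600 = 337.5 + 190 + 30 = 557.5
EV(B) = 0.4 × 1100 + 0.6 × 690 = 440 + 414 = 854
Overall = 0.4 × 557.5 + 0.6 × 854 = 223 + 512.4 = 735.4

735.4 points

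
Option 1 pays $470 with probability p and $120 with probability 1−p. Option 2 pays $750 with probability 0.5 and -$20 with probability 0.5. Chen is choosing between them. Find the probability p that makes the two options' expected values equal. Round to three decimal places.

EV(Option 2) = 0.5 × 750 + 0.5 × (-20) = 375 − 10 = 365
p·470 + (1−p)·120 = 365
350p + 120 = 365
p = (365 − 120) / 350

p = 0.700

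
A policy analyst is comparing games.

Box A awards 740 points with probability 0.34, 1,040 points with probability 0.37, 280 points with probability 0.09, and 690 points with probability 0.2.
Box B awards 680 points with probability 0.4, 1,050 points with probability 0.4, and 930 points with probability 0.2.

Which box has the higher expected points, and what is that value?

Box B (878 points)

Box A = 0.34 × 740 + 0.37 × 1040 + 0.09 × 280 + 0.2 × 690 = 251.6 + 384.8 + 25.2 + 138 = 799.6
Box B = 0.4 × 680 + 0.4 × 1050 + 0.2 × 930 = 272 + 420 + 186 = 878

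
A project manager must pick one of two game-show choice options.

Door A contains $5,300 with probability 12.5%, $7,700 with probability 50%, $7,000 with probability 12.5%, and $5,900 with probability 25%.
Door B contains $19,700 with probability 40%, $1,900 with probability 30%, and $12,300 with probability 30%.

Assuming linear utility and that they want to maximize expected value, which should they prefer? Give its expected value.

Door B ($12,140)

Door A = 0.125 × 5300 + 0.5 × 7700 + 0.125 × 7000 + 0.25 × 5900 = 662.5 + 3850 + 875 + 1475 = 6862.5
Door B = 0.4 × 19700 + 0.3 × 1900 + 0.3 × 12300 = 7880 + 570 + 3690 = 12140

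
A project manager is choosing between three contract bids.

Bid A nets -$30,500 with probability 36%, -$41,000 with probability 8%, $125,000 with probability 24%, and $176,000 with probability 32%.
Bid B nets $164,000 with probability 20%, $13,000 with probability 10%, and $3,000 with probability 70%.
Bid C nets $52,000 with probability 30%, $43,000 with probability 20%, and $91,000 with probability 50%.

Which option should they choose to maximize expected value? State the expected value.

Bid A = 0.36 × (-30500) + 0.08 × (-41000) + 0.24 × 125000 + 0.32 × 176000 = -10980 − 3280 + 30000 + 56320 = 72060
Bid B = 0.2 × 164000 + 0.1 × 13000 + 0.7 × 3000 = 32800 + 1300 + 2100 = 36200
Bid C = 0.3 × 52000 + 0.2 × 43000 + 0.5 × 91000 = 15600 + 8600 + 45500 = 69700

Bid A ($72,060)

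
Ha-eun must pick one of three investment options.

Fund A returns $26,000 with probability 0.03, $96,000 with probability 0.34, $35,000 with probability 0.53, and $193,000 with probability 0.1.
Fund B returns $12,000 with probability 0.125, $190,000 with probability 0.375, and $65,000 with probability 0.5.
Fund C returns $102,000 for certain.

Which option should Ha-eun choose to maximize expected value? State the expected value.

Fund B ($105,250)

Fund A = 0.03 × 26000 + 0.34 × 96000 + 0.53 × 35000 + 0.1 × 193000 = 780 + 32640 + 18550 + 19300 = 71270
Fund B = 0.125 × 12000 + 0.375 × 190000 + 0.5 × 65000 = 1500 + 71250 + 32500 = 105250
Fund C: 102000 (certain)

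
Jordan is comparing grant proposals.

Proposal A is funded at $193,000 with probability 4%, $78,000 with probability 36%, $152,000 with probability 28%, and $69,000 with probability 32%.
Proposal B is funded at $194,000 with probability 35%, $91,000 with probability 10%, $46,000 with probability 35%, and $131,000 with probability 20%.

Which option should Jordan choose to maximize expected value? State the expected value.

Proposal A = 0.04 × 193000 + 0.36 × 78000 + 0.28 × 152000 + 0.32 × 69000 = 7720 + 28080 + 42560 + 22080 = 100440
Proposal B = 0.35 × 194000 + 0.1 × 91000 + 0.35 × 46000 + 0.2 × 131000 = 67900 + 9100 + 16100 + 26200 = 119300

Proposal B ($119,300)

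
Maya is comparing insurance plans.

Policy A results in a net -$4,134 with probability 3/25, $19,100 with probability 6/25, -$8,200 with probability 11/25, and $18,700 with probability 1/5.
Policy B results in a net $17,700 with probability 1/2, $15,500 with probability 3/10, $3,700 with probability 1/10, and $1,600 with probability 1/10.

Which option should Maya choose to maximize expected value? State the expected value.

Policy B ($14,030)

Policy A = 3/25 × (-4134) + 6/25 × 19100 + 11/25 × (-8200) + 1/5 × 18700 = -496.08 + 4584 − 3608 + 3740 = 4219.92
Policy B = 1/2 × 17700 + 3/10 × 15500 + 1/10 × 3700 + 1/10 × 1600 = 8850 + 4650 + 370 + 160 = 14030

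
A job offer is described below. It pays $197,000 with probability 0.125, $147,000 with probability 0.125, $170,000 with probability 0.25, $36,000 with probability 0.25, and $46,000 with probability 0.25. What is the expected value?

$106,000

EV = 0.125 × 197000 + 0.125 × 147000 + 0.25 × 170000 + 0.25 × 36000 + 0.25 × 46000 = 24625 + 18375 + 42500 + 9000 + 11500 = 106000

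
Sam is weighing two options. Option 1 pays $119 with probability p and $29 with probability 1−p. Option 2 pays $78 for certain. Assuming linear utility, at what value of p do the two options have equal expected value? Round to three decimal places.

p·119 + (1−p)·29 = 78
90p + 29 = 78
p = (78 − 29) / 90

p = 0.544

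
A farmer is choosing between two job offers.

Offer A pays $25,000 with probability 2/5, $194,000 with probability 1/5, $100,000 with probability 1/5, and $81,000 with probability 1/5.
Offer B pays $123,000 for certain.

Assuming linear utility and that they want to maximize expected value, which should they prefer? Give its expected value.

Offer A = 2/5 × 25000 + 1/5 × 194000 + 1/5 × 100000 + 1/5 × 81000 = 10000 + 38800 + 20000 + 16200 = 85000
Offer B: 123000 (certain)

Offer B ($123,000)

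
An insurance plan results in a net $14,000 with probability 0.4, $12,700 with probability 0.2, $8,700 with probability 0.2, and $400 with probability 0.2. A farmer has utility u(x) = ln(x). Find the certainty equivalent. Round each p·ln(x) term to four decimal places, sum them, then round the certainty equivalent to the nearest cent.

E[u] = 0.4·ln(14000) + 0.2·ln(12700) + 0.2·ln(8700) + 0.2·ln(400) = 3.8187 + 1.8899 + 1.8142 + 1.1983 = 8.7211
CE = e^8.7211 ≈ 6130.92

$6,130.92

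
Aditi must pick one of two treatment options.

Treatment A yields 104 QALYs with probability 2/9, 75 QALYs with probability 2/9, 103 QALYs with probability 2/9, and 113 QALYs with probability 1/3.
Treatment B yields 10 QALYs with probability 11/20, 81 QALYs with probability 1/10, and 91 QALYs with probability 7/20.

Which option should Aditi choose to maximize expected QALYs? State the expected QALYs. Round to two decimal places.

Treatment A (100.33 QALYs)

Treatment A = 2/9 × 104 + 2/9 × 75 + 2/9 × 103 + 1/3 × 113 = 23.1111 + 16.6667 + 22.8889 + 37.6667 = 100.3333
Treatment B = 11/20 × 10 + 1/10 × 81 + 7/20 × 91 = 5.5 + 8.1 + 31.85 = 45.45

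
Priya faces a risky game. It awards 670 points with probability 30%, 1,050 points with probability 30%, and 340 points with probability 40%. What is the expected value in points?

652 points

EV = 0.3 × 670 + 0.3 × 1050 + 0.4 × 340 = 201 + 315 + 136 = 652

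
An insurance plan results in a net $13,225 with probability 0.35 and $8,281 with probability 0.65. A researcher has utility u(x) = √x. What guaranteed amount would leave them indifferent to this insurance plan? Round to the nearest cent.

$9,880.36

E[u] = 0.35·√13225 + 0.65·√8281 = 0.35·115 + 0.65·91 = 99.4
CE = (99.4)² = 9880.36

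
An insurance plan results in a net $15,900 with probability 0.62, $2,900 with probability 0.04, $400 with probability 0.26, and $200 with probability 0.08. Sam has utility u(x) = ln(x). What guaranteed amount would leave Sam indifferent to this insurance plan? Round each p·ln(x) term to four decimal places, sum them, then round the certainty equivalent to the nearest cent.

$4,017.84

E[u] = 0.62·ln(15900) + 0.04·ln(2900) + 0.26·ln(400) + 0.08·ln(200) = 5.9979 + 0.3189 + 1.5578 + 0.4239 = 8.2985
CE = e^8.2985 ≈ 4017.84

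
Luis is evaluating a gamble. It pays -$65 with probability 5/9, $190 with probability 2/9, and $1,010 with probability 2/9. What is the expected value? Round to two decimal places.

$230.56

EV = 5/9 × (-65) + 2/9 × 190 + 2/9 × 1010 = -36.1111 + 42.2222 + 224.4444 = 230.5556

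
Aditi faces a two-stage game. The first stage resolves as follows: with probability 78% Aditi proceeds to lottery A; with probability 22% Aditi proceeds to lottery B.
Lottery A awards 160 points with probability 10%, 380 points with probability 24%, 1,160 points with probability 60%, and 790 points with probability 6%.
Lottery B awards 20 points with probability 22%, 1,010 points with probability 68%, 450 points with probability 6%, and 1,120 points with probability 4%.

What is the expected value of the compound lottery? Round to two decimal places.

831.33 points

EV(A) = 0.1 × 160 + 0.24 × 380 + 0.6 × 1160 + 0.06 × 790 = 16 + 91.2 + 696 + 47.4 = 850.6
EV(B) = 0.22 × 20 + 0.68 × 1010 + 0.06 × 450 + 0.04 × 1120 = 4.4 + 686.8 + 27 + 44.8 = 763
Overall = 0.78 × 850.6 + 0.22 × 763 = 663.468 + 167.86 = 831.328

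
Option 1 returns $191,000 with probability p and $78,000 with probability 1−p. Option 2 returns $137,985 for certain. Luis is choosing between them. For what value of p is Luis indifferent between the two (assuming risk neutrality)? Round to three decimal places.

p = 0.531

p·191000 + (1−p)·78000 = 137985
113000p + 78000 = 137985
p = (137985 − 78000) / 113000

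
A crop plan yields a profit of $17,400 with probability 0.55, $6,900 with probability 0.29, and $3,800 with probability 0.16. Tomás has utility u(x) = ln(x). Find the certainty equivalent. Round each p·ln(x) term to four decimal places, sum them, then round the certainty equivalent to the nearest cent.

E[u] = 0.55·ln(17400) + 0.29·ln(6900) + 0.16·ln(3800) = 5.3703 + 2.5634 + 1.3188 = 9.2525
CE = e^9.2525 ≈ 10430.61

$10,430.61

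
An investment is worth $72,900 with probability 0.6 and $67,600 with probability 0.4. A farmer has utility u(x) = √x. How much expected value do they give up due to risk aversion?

$24

E[u] = 0.6·√72900 + 0.4·√67600 = 0.6·270 + 0.4·260 = 266
CE = (266)² = 70756
Risk premium = EV − CE = 70780 − 70756 = 24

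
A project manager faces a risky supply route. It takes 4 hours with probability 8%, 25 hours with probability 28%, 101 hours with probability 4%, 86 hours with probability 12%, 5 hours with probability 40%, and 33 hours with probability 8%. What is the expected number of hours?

EV = 0.08 × 4 + 0.28 × 25 + 0.04 × 101 + 0.12 × 86 + 0.4 × 5 + 0.08 × 33 = 0.32 + 7 + 4.04 + 10.32 + 2 + 2.64 = 26.32

26.32 hours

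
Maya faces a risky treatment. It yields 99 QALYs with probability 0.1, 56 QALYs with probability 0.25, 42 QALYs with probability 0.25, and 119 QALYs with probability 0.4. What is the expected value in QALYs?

EV = 0.1 × 99 + 0.25 × 56 + 0.25 × 42 + 0.4 × 119 = 9.9 + 14 + 10.5 + 47.6 = 82

82 QALYs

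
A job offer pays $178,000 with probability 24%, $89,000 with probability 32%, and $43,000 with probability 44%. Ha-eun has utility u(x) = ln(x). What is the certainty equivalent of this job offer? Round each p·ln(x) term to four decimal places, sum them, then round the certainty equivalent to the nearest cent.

$76,313.11

E[u] = 0.24·ln(178000) + 0.32·ln(89000) + 0.44·ln(43000) = 2.9015 + 3.6468 + 4.6943 = 11.2426
CE = e^11.2426 ≈ 76313.11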